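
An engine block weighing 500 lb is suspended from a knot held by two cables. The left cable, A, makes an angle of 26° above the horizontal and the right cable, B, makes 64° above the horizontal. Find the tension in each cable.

ΣF_x = 0: −T_A·cos26° + T_B·cos64° = 0 → T_B = 2.0503·T_A.
ΣF_y = 0: T_A·sin26° + T_B·sin64° = 500.
Substitute: T_A·(0.438371 + 2.0503·0.898794) = 500 → T_A = 219.186 ≈ 219.2 lb.
Then T_B = 2.0503 × 219.186 = 449.4 lb.

T_A = 219.2 lb, T_B = 449.4 lb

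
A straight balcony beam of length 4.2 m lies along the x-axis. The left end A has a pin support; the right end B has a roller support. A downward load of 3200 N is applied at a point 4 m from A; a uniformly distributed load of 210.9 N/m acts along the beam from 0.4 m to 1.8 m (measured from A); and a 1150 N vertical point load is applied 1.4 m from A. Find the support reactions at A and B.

Resultant of the distributed load: 210.9 × 1.4 = 295.26 N at 1.1 m from A.
ΣM about A: B_y·4.2 − 3200·4 − (210.9·1.4)·1.1 − 1150·1.4 = 0 → B_y = 14734.786/4.2 = 3508.28 ≈ 3508 N.
ΣF_y = 0: A_y + 3508.28 − 3200 − 210.9·1.4 − 1150 = 0 → A_y = 1137 N.
ΣF_x = 0: no horizontal applied forces, so A_x = 0.

A_x = 0, A_y = 1137 N, B_y = 3508 N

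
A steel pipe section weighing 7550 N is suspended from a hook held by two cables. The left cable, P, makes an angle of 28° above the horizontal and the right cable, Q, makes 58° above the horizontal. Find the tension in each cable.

ΣF_x = 0: −T_P·cos28° + T_Q·cos58° = 0 → T_Q = 1.66619·T_P.
ΣF_y = 0: T_P·sin28° + T_Q·sin58° = 7550.
Substitute: T_P·(0.469472 + 1.66619·0.848048) = 7550 → T_P = 4010.66 ≈ 4011 N.
Then T_Q = 1.66619 × 4010.66 = 6683 N.

T_P = 4011 N, T_Q = 6683 N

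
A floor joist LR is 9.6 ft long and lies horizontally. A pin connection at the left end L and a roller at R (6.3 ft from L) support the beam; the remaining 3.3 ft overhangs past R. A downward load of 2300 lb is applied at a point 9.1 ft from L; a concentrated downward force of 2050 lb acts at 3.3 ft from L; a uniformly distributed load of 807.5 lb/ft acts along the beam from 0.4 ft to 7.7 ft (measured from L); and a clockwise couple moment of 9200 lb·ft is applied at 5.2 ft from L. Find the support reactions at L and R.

Resultant of the distributed load: 807.5 × 7.3 = 5894.75 lb at 4.05 ft from L.
ΣM about L: R_y·6.3 − 2300·9.1 − 2050·3.3 − (807.5·7.3)·4.05 − 9200 = 0 → R_y = 60768.7375/6.3 = 9645.83 ≈ 9646 lb.
ΣF_y = 0: L_y + 9645.83 − 2300 − 2050 − 807.5·7.3 = 0 → L_y = 598.9 lb.
ΣF_x = 0: no horizontal applied forces, so L_x = 0.

L_x = 0, L_y = 598.9 lb, R_y = 9646 lb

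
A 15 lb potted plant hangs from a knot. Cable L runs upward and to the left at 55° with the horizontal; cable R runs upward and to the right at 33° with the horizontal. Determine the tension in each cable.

ΣF_x = 0: −T_L·cos55° + T_R·cos33° = 0 → T_R = 0.683911·T_L.
ΣF_y = 0: T_L·sin55° + T_R·sin33° = 15.
Substitute: T_L·(0.819152 + 0.683911·0.544639) = 15 → T_L = 12.5877 ≈ 12.59 lb.
Then T_R = 0.683911 × 12.5877 = 8.609 lb.

T_L = 12.59 lb, T_R = 8.609 lb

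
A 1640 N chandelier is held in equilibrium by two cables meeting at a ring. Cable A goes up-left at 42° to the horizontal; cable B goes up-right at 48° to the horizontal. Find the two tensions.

ΣF_x = 0: −T_A·cos42° + T_B·cos48° = 0 → T_B = 1.11061·T_A.
ΣF_y = 0: T_A·sin42° + T_B·sin48° = 1640.
Substitute: T_A·(0.669131 + 1.11061·0.743145) = 1640 → T_A = 1097.38 ≈ 1097 N.
Then T_B = 1.11061 × 1097.38 = 1219 N.

T_A = 1097 N, T_B = 1219 N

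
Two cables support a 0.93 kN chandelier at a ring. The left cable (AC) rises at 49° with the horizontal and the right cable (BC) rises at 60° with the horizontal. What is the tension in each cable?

T_AC = 0.4918 kN, T_BC = 0.6453 kN

ΣF_x = 0: −T_AC·cos49° + T_BC·cos60° = 0 → T_BC = 1.31212·T_AC.
ΣF_y = 0: T_AC·sin49° + T_BC·sin60° = 0.93.
Substitute: T_AC·(0.75471 + 1.31212·0.866025) = 0.93 → T_AC = 0.491793 ≈ 0.4918 kN.
Then T_BC = 1.31212 × 0.491793 = 0.6453 kN.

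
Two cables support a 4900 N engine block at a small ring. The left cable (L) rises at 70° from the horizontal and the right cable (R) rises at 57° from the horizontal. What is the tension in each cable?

ΣF_x = 0: −T_L·cos70° + T_R·cos57° = 0 → T_R = 0.627976·T_L.
ΣF_y = 0: T_L·sin70° + T_R·sin57° = 4900.
Substitute: T_L·(0.939693 + 0.627976·0.838671) = 4900 → T_L = 3341.61 ≈ 3342 N.
Then T_R = 0.627976 × 3341.61 = 2098 N.

T_L = 3342 N, T_R = 2098 N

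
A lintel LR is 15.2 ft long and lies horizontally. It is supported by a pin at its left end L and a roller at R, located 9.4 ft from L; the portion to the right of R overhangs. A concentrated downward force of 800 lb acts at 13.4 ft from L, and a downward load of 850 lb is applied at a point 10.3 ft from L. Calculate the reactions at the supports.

L_x = 0, L_y = -421.8 lb, R_y = 2072 lb

Taking moments about L: R_y·9.4 − 800·13.4 − 850·10.3 = 0 → R_y = 19475/9.4 = 2071.81 ≈ 2072 lb.
ΣF_y = 0: L_y + 2071.81 − 800 − 850 = 0 → L_y = -421.8 lb.
ΣF_x = 0: no horizontal applied forces, so L_x = 0.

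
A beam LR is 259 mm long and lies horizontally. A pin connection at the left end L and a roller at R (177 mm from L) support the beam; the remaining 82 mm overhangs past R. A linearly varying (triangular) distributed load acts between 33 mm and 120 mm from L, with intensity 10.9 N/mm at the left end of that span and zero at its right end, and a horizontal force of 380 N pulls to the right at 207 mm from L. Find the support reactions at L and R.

L_x = -380.0 N, L_y = 308.1 N, R_y = 166.1 N

Resultant of the triangular load: ½ × 10.9 × 87 = 474.15 N, acting at 62 mm from L (one-third of the span from the peak).
Taking moments about L: R_y·177 − (½·10.9·87)·62 = 0 → R_y = 29397.3/177 = 166.086 ≈ 166.1 N.
ΣF_y = 0: L_y + 166.086 − ½·10.9·87 = 0 → L_y = 308.1 N.
ΣF_x = 0: L_x + 380 = 0 → L_x = -380.0 N.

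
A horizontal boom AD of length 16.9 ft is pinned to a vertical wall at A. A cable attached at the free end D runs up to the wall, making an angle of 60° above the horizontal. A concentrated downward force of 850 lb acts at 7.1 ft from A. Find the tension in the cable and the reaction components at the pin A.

ΣM about A: T·sin60°·16.9 − 850·7.1 = 0 → T = 6035/(16.9·0.866025) = 412.344 ≈ 412.3 lb.
ΣF_x = 0: A_x − T·cos60° = 0 → A_x = 412.344 × 0.5 = 206.2 lb.
ΣF_y = 0: A_y + T·sin60° − 850 = 0 → A_y = 850 − 412.344 × 0.866025 = 492.9 lb.

T = 412.3 lb, A_x = 206.2 lb, A_y = 492.9 lb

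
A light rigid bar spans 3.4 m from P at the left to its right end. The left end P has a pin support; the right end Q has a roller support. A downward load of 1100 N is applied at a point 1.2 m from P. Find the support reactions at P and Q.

P_x = 0, P_y = 711.8 N, Q_y = 388.2 N

ΣM about P: Q_y·3.4 − 1100·1.2 = 0 → Q_y = 1320/3.4 = 388.235 ≈ 388.2 N.
ΣF_y = 0: P_y + 388.235 − 1100 = 0 → P_y = 711.8 N.
ΣF_x = 0: no horizontal applied forces, so P_x = 0.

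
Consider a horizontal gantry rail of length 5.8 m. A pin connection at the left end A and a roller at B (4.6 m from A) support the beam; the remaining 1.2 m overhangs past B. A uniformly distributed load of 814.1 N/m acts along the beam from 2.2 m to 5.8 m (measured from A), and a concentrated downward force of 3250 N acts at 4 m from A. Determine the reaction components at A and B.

Resultant of the distributed load: 814.1 × 3.6 = 2930.76 N at 4 m from A.
ΣM about A: B_y·4.6 − (814.1·3.6)·4 − 3250·4 = 0 → B_y = 24723.04/4.6 = 5374.57 ≈ 5375 N.
ΣF_y = 0: A_y + 5374.57 − 814.1·3.6 − 3250 = 0 → A_y = 806.2 N.
ΣF_x = 0: no horizontal applied forces, so A_x = 0.

A_x = 0, A_y = 806.2 N, B_y = 5375 N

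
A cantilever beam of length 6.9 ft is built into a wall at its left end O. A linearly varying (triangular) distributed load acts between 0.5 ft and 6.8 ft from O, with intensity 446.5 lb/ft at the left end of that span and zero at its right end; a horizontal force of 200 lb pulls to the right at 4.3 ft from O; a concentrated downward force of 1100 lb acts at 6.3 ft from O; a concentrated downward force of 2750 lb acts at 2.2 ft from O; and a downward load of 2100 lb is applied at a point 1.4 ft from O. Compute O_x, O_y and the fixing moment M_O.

Resultant of the triangular load: ½ × 446.5 × 6.3 = 1406.475 lb, acting at 2.6 ft from O (one-third of the span from the peak).
ΣF_x = 0: O_x + 200 = 0 → O_x = -200.0 lb.
ΣF_y = 0: O_y − ½·446.5·6.3 − 1100 − 2750 − 2100 = 0 → O_y = 7356 lb.
ΣM about O: M_O − (½·446.5·6.3)·2.6 − 1100·6.3 − 2750·2.2 − 2100·1.4 = 0 → M_O = 19580 lb·ft.

O_x = -200.0 lb, O_y = 7356 lb, M_O = 19580 lb·ft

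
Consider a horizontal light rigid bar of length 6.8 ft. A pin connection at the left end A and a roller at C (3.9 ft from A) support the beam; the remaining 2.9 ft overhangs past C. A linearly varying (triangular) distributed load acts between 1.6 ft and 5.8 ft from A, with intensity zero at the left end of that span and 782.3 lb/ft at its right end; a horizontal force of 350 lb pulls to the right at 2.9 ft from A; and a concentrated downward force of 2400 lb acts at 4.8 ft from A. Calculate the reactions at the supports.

A_x = -350.0 lb, A_y = -764.5 lb, C_y = 4807 lb

Resultant of the triangular load: ½ × 782.3 × 4.2 = 1642.83 lb, acting at 4.4 ft from A (one-third of the span from the peak).
Moments about A: C_y·3.9 − (½·782.3·4.2)·4.4 − 2400·4.8 = 0 → C_y = 18748.452/3.9 = 4807.3 ≈ 4807 lb.
ΣF_y = 0: A_y + 4807.3 − ½·782.3·4.2 − 2400 = 0 → A_y = -764.5 lb.
ΣF_x = 0: A_x + 350 = 0 → A_x = -350.0 lb.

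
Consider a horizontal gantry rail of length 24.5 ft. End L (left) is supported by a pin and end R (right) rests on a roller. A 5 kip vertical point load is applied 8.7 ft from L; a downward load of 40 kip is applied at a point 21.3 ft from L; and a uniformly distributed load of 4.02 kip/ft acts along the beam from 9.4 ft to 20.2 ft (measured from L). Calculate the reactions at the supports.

Resultant of the distributed load: 4.02 × 10.8 = 43.416 kip at 14.8 ft from L.
Taking moments about L: R_y·24.5 − 5·8.7 − 40·21.3 − (4.02·10.8)·14.8 = 0 → R_y = 1538.0568/24.5 = 62.7778 ≈ 62.78 kip.
ΣF_y = 0: L_y + 62.7778 − 5 − 40 − 4.02·10.8 = 0 → L_y = 25.64 kip.
ΣF_x = 0: no horizontal applied forces, so L_x = 0.

L_x = 0, L_y = 25.64 kip, R_y = 62.78 kip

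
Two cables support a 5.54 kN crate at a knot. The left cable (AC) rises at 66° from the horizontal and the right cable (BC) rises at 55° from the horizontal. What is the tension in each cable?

ΣF_x = 0: −T_AC·cos66° + T_BC·cos55° = 0 → T_BC = 0.709124·T_AC.
ΣF_y = 0: T_AC·sin66° + T_BC·sin55° = 5.54.
Substitute: T_AC·(0.913545 + 0.709124·0.819152) = 5.54 → T_AC = 3.70711 ≈ 3.707 kN.
Then T_BC = 0.709124 × 3.70711 = 2.629 kN.

T_AC = 3.707 kN, T_BC = 2.629 kN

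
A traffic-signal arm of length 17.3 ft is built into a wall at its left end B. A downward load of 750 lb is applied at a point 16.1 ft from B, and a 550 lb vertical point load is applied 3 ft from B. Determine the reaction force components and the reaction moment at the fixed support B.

ΣF_x = 0: B_x = 0.
ΣF_y = 0: B_y − 750 − 550 = 0 → B_y = 1300 lb.
ΣM about B: M_B − 750·16.1 − 550·3 = 0 → M_B = 13730 lb·ft.

B_x = 0, B_y = 1300 lb, M_B = 13730 lb·ft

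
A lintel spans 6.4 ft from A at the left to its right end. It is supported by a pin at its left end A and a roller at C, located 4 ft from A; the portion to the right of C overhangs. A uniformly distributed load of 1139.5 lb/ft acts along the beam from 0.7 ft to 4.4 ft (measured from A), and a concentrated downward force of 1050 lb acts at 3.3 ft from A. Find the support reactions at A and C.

A_x = 0, A_y = 1712 lb, C_y = 3554 lb

Resultant of the distributed load: 1139.5 × 3.7 = 4216.15 lb at 2.55 ft from A.
Moments about A: C_y·4 − (1139.5·3.7)·2.55 − 1050·3.3 = 0 → C_y = 14216.1825/4 = 3554.05 ≈ 3554 lb.
ΣF_y = 0: A_y + 3554.05 − 1139.5·3.7 − 1050 = 0 → A_y = 1712 lb.
ΣF_x = 0: no horizontal applied forces, so A_x = 0.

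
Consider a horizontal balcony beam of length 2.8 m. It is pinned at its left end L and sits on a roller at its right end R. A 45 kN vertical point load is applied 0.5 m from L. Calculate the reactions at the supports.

L_x = 0, L_y = 36.96 kN, R_y = 8.036 kN

Moments about L: R_y·2.8 − 45·0.5 = 0 → R_y = 22.5/2.8 = 8.03571 ≈ 8.036 kN.
ΣF_y = 0: L_y + 8.03571 − 45 = 0 → L_y = 36.96 kN.
ΣF_x = 0: no horizontal applied forces, so L_x = 0.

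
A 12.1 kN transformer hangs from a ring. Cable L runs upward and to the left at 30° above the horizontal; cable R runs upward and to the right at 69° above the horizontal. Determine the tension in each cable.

ΣF_x = 0: −T_L·cos30° + T_R·cos69° = 0 → T_R = 2.41658·T_L.
ΣF_y = 0: T_L·sin30° + T_R·sin69° = 12.1.
Substitute: T_L·(0.5 + 2.41658·0.93358) = 12.1 → T_L = 4.39031 ≈ 4.390 kN.
Then T_R = 2.41658 × 4.39031 = 10.61 kN.

T_L = 4.390 kN, T_R = 10.61 kN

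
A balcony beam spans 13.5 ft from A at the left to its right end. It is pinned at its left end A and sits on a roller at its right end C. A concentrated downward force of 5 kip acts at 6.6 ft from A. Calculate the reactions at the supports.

A_x = 0, A_y = 2.556 kip, C_y = 2.444 kip

ΣM about A: C_y·13.5 − 5·6.6 = 0 → C_y = 33/13.5 = 2.44444 ≈ 2.444 kip.
ΣF_y = 0: A_y + 2.44444 − 5 = 0 → A_y = 2.556 kip.
ΣF_x = 0: no horizontal applied forces, so A_x = 0.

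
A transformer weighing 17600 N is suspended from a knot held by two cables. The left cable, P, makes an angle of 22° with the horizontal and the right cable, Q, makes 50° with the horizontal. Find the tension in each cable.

T_P = 11900 N, T_Q = 17160 N

ΣF_x = 0: −T_P·cos22° + T_Q·cos50° = 0 → T_Q = 1.44244·T_P.
ΣF_y = 0: T_P·sin22° + T_Q·sin50° = 17600.
Substitute: T_P·(0.374607 + 1.44244·0.766044) = 17600 → T_P = 11895.3 ≈ 11900 N.
Then T_Q = 1.44244 × 11895.3 = 17160 N.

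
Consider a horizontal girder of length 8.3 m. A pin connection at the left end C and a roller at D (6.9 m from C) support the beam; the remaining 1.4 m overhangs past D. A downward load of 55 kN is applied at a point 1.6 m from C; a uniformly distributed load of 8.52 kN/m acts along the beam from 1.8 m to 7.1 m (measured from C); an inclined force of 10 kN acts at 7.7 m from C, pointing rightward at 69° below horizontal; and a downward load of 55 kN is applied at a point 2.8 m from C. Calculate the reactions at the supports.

C_x = -3.584 kN, C_y = 89.88 kN, D_y = 74.61 kN

Resultant of the distributed load: 8.52 × 5.3 = 45.156 kN at 4.45 m from C.
ΣM about C: D_y·6.9 − 55·1.6 − (8.52·5.3)·4.45 − 10·sin69°·7.7 − 55·2.8 = 0 → D_y = 514.83/6.9 = 74.613 ≈ 74.61 kN.
ΣF_y = 0: C_y + 74.613 − 55 − 8.52·5.3 − 10·sin69° − 55 = 0 → C_y = 89.88 kN.
ΣF_x = 0: C_x + 10·cos69° = 0 → C_x = -3.584 kN.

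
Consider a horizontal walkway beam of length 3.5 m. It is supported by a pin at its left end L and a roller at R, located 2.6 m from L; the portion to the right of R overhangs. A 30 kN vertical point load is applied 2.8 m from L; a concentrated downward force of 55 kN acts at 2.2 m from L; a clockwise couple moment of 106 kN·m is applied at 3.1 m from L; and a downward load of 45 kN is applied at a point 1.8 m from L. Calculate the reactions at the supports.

Moments about L: R_y·2.6 − 30·2.8 − 55·2.2 − 106 − 45·1.8 = 0 → R_y = 392/2.6 = 150.769 ≈ 150.8 kN.
ΣF_y = 0: L_y + 150.769 − 30 − 55 − 45 = 0 → L_y = -20.77 kN.
ΣF_x = 0: no horizontal applied forces, so L_x = 0.

L_x = 0, L_y = -20.77 kN, R_y = 150.8 kN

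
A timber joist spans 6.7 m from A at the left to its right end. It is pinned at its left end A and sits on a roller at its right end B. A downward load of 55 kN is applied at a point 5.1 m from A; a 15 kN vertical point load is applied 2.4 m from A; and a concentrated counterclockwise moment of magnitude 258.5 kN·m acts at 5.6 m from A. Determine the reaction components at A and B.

A_x = 0, A_y = 61.34 kN, B_y = 8.657 kN

Moments about A: B_y·6.7 − 55·5.1 − 15·2.4 + 258.5 = 0 → B_y = 58/6.7 = 8.65672 ≈ 8.657 kN.
ΣF_y = 0: A_y + 8.65672 − 55 − 15 = 0 → A_y = 61.34 kN.
ΣF_x = 0: no horizontal applied forces, so A_x = 0.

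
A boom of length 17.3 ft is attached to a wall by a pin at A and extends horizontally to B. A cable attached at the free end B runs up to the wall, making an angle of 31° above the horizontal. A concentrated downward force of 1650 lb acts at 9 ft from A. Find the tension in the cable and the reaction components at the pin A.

ΣM about A: T·sin31°·17.3 − 1650·9 = 0 → T = 14850/(17.3·0.515038) = 1666.64 ≈ 1667 lb.
ΣF_x = 0: A_x − T·cos31° = 0 → A_x = 1666.64 × 0.857167 = 1429 lb.
ΣF_y = 0: A_y + T·sin31° − 1650 = 0 → A_y = 1650 − 1666.64 × 0.515038 = 791.6 lb.

T = 1667 lb, A_x = 1429 lb, A_y = 791.6 lb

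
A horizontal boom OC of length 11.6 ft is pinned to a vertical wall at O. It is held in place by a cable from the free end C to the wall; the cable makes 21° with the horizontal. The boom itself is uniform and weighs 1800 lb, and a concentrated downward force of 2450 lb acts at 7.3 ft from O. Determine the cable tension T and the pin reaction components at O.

ΣM about O: T·sin21°·11.6 − 1800·5.8 − 2450·7.3 = 0 → T = 28325/(11.6·0.358368) = 6813.7 ≈ 6814 lb.
ΣF_x = 0: O_x − T·cos21° = 0 → O_x = 6813.7 × 0.93358 = 6361 lb.
ΣF_y = 0: O_y + T·sin21° − 1800 − 2450 = 0 → O_y = 4250 − 6813.7 × 0.358368 = 1808 lb.

T = 6814 lb, O_x = 6361 lb, O_y = 1808 lb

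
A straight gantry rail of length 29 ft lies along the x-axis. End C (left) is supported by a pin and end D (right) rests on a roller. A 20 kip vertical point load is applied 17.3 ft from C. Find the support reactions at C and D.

C_x = 0, C_y = 8.069 kip, D_y = 11.93 kip

Moments about C: D_y·29 − 20·17.3 = 0 → D_y = 346/29 = 11.931 ≈ 11.93 kip.
ΣF_y = 0: C_y + 11.931 − 20 = 0 → C_y = 8.069 kip.
ΣF_x = 0: no horizontal applied forces, so C_x = 0.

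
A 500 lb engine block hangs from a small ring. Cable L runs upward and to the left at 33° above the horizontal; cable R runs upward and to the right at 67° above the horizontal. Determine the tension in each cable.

T_L = 198.4 lb, T_R = 425.8 lb

ΣF_x = 0: −T_L·cos33° + T_R·cos67° = 0 → T_R = 2.14641·T_L.
ΣF_y = 0: T_L·sin33° + T_R·sin67° = 500.
Substitute: T_L·(0.544639 + 2.14641·0.920505) = 500 → T_L = 198.38 ≈ 198.4 lb.
Then T_R = 2.14641 × 198.38 = 425.8 lb.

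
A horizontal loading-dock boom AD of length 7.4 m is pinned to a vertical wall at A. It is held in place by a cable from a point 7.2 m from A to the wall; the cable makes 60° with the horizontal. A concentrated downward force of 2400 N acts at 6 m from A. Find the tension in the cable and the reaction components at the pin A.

ΣM about A: T·sin60°·7.2 − 2400·6 = 0 → T = 14400/(7.2·0.866025) = 2309.4 ≈ 2309 N.
ΣF_x = 0: A_x − T·cos60° = 0 → A_x = 2309.4 × 0.5 = 1155 N.
ΣF_y = 0: A_y + T·sin60° − 2400 = 0 → A_y = 2400 − 2309.4 × 0.866025 = 400.0 N.

T = 2309 N, A_x = 1155 N, A_y = 400.0 N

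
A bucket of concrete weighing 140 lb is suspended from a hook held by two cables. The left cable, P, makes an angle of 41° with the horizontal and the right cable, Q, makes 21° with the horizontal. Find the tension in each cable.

T_P = 148.0 lb, T_Q = 119.7 lb

ΣF_x = 0: −T_P·cos41° + T_Q·cos21° = 0 → T_Q = 0.808403·T_P.
ΣF_y = 0: T_P·sin41° + T_Q·sin21° = 140.
Substitute: T_P·(0.656059 + 0.808403·0.358368) = 140 → T_P = 148.028 ≈ 148.0 lb.
Then T_Q = 0.808403 × 148.028 = 119.7 lb.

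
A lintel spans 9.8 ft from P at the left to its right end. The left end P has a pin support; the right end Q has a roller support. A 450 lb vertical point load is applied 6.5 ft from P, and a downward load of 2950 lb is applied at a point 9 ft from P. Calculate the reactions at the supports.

ΣM about P: Q_y·9.8 − 450·6.5 − 2950·9 = 0 → Q_y = 29475/9.8 = 3007.65 ≈ 3008 lb.
ΣF_y = 0: P_y + 3007.65 − 450 − 2950 = 0 → P_y = 392.3 lb.
ΣF_x = 0: no horizontal applied forces, so P_x = 0.

P_x = 0, P_y = 392.3 lb, Q_y = 3008 lb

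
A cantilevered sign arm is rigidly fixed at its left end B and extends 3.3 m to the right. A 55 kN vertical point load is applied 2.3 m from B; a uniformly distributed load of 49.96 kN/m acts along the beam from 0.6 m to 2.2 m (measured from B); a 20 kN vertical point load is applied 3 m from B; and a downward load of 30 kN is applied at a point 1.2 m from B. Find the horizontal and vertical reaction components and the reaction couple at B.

Resultant of the distributed load: 49.96 × 1.6 = 79.936 kN at 1.4 m from B.
ΣF_x = 0: B_x = 0.
ΣF_y = 0: B_y − 55 − 49.96·1.6 − 20 − 30 = 0 → B_y = 184.9 kN.
ΣM about B: M_B − 55·2.3 − (49.96·1.6)·1.4 − 20·3 − 30·1.2 = 0 → M_B = 334.4 kN·m.

B_x = 0, B_y = 184.9 kN, M_B = 334.4 kN·m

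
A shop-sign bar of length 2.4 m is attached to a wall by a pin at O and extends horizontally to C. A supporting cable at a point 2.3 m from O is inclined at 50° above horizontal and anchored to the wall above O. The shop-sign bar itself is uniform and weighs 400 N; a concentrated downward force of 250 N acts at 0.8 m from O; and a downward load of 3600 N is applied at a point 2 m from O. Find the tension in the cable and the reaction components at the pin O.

ΣM about O: T·sin50°·2.3 − 400·1.2 − 250·0.8 − 3600·2 = 0 → T = 7880/(2.3·0.766044) = 4472.44 ≈ 4472 N.
ΣF_x = 0: O_x − T·cos50° = 0 → O_x = 4472.44 × 0.642788 = 2875 N.
ΣF_y = 0: O_y + T·sin50° − 400 − 250 − 3600 = 0 → O_y = 4250 − 4472.44 × 0.766044 = 823.9 N.

T = 4472 N, O_x = 2875 N, O_y = 823.9 N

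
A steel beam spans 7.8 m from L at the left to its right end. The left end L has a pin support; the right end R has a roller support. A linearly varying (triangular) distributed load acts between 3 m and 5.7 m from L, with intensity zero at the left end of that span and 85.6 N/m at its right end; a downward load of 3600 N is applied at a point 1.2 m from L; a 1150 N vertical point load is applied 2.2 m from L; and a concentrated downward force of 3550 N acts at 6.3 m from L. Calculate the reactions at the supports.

Resultant of the triangular load: ½ × 85.6 × 2.7 = 115.56 N, acting at 4.8 m from L (one-third of the span from the peak).
ΣM about L: R_y·7.8 − (½·85.6·2.7)·4.8 − 3600·1.2 − 1150·2.2 − 3550·6.3 = 0 → R_y = 29769.688/7.8 = 3816.63 ≈ 3817 N.
ΣF_y = 0: L_y + 3816.63 − ½·85.6·2.7 − 3600 − 1150 − 3550 = 0 → L_y = 4599 N.
ΣF_x = 0: no horizontal applied forces, so L_x = 0.

L_x = 0, L_y = 4599 N, R_y = 3817 N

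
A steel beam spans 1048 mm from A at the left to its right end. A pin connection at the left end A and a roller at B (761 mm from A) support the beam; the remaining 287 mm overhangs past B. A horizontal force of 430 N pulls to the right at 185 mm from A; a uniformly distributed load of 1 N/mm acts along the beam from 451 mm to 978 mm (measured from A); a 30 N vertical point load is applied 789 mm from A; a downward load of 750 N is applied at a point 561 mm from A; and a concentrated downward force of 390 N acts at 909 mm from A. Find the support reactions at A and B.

Resultant of the distributed load: 1 × 527 = 527 N at 714.5 mm from A.
Moments about A: B_y·761 − (1·527)·714.5 − 30·789 − 750·561 − 390·909 = 0 → B_y = 1175471.5/761 = 1544.64 ≈ 1545 N.
ΣF_y = 0: A_y + 1544.64 − 1·527 − 30 − 750 − 390 = 0 → A_y = 152.4 N.
ΣF_x = 0: A_x + 430 = 0 → A_x = -430.0 N.

A_x = -430.0 N, A_y = 152.4 N, B_y = 1545 N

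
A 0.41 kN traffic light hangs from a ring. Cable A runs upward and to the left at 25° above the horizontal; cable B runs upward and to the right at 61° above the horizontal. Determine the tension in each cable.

T_A = 0.1993 kN, T_B = 0.3725 kN

ΣF_x = 0: −T_A·cos25° + T_B·cos61° = 0 → T_B = 1.86941·T_A.
ΣF_y = 0: T_A·sin25° + T_B·sin61° = 0.41.
Substitute: T_A·(0.422618 + 1.86941·0.87462) = 0.41 → T_A = 0.199257 ≈ 0.1993 kN.
Then T_B = 1.86941 × 0.199257 = 0.3725 kN.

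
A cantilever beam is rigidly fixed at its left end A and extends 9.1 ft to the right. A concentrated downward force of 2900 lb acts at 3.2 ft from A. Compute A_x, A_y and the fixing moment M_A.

A_x = 0, A_y = 2900 lb, M_A = 9280 lb·ft

ΣF_x = 0: A_x = 0.
ΣF_y = 0: A_y − 2900 = 0 → A_y = 2900 lb.
ΣM about A: M_A − 2900·3.2 = 0 → M_A = 9280 lb·ft.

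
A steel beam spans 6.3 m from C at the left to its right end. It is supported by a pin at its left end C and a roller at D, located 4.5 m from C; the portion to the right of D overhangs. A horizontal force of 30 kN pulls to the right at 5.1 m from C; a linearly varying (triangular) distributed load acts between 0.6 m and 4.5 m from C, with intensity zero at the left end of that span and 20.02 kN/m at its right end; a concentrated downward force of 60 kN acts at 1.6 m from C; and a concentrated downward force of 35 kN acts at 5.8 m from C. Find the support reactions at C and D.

C_x = -30.00 kN, C_y = 39.83 kN, D_y = 94.21 kN

Resultant of the triangular load: ½ × 20.02 × 3.9 = 39.039 kN, acting at 3.2 m from C (one-third of the span from the peak).
ΣM about C: D_y·4.5 − (½·20.02·3.9)·3.2 − 60·1.6 − 35·5.8 = 0 → D_y = 423.9248/4.5 = 94.2055 ≈ 94.21 kN.
ΣF_y = 0: C_y + 94.2055 − ½·20.02·3.9 − 60 − 35 = 0 → C_y = 39.83 kN.
ΣF_x = 0: C_x + 30 = 0 → C_x = -30.00 kN.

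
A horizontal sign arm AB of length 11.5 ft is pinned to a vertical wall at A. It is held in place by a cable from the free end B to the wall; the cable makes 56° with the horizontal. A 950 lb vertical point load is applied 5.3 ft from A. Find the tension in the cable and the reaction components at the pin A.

ΣM about A: T·sin56°·11.5 − 950·5.3 = 0 → T = 5035/(11.5·0.829038) = 528.113 ≈ 528.1 lb.
ΣF_x = 0: A_x − T·cos56° = 0 → A_x = 528.113 × 0.559193 = 295.3 lb.
ΣF_y = 0: A_y + T·sin56° − 950 = 0 → A_y = 950 − 528.113 × 0.829038 = 512.2 lb.

T = 528.1 lb, A_x = 295.3 lb, A_y = 512.2 lb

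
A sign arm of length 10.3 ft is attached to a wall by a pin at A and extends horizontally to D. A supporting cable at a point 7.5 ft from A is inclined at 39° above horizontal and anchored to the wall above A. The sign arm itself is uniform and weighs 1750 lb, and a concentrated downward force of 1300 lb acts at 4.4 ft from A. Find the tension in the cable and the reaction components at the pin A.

ΣM about A: T·sin39°·7.5 − 1750·5.15 − 1300·4.4 = 0 → T = 14732.5/(7.5·0.62932) = 3121.36 ≈ 3121 lb.
ΣF_x = 0: A_x − T·cos39° = 0 → A_x = 3121.36 × 0.777146 = 2426 lb.
ΣF_y = 0: A_y + T·sin39° − 1750 − 1300 = 0 → A_y = 3050 − 3121.36 × 0.62932 = 1086 lb.

T = 3121 lb, A_x = 2426 lb, A_y = 1086 lb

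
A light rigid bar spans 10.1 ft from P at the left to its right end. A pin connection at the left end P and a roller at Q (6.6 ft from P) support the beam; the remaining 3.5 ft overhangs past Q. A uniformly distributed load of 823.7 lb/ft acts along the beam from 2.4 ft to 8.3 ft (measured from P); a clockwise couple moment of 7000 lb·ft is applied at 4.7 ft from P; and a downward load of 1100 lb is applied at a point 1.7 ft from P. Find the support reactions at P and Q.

P_x = 0, P_y = 676.5 lb, Q_y = 5283 lb

Resultant of the distributed load: 823.7 × 5.9 = 4859.83 lb at 5.35 ft from P.
ΣM about P: Q_y·6.6 − (823.7·5.9)·5.35 − 7000 − 1100·1.7 = 0 → Q_y = 34870.0905/6.6 = 5283.35 ≈ 5283 lb.
ΣF_y = 0: P_y + 5283.35 − 823.7·5.9 − 1100 = 0 → P_y = 676.5 lb.
ΣF_x = 0: no horizontal applied forces, so P_x = 0.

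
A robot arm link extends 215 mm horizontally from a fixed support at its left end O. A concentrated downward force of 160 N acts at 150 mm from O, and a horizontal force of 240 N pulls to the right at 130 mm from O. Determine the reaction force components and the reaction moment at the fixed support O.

ΣF_x = 0: O_x + 240 = 0 → O_x = -240.0 N.
ΣF_y = 0: O_y − 160 = 0 → O_y = 160.0 N.
ΣM about O: M_O − 160·150 = 0 → M_O = 24000 N·mm.

O_x = -240.0 N, O_y = 160.0 N, M_O = 24000 N·mm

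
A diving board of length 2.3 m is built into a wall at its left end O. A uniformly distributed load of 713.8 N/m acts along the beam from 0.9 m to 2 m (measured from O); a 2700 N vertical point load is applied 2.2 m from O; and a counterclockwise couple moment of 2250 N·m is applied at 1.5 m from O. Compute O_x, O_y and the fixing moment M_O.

O_x = 0, O_y = 3485 N, M_O = 4829 N·m

Resultant of the distributed load: 713.8 × 1.1 = 785.18 N at 1.45 m from O.
ΣF_x = 0: O_x = 0.
ΣF_y = 0: O_y − 713.8·1.1 − 2700 = 0 → O_y = 3485 N.
ΣM about O: M_O − (713.8·1.1)·1.45 − 2700·2.2 + 2250 = 0 → M_O = 4829 N·m.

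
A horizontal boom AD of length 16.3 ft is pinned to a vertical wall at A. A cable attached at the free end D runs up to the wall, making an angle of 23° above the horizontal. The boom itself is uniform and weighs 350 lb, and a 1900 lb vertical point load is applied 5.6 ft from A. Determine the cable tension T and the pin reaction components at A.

T = 2118 lb, A_x = 1950 lb, A_y = 1422 lb

ΣM about A: T·sin23°·16.3 − 350·8.15 − 1900·5.6 = 0 → T = 13492.5/(16.3·0.390731) = 2118.49 ≈ 2118 lb.
ΣF_x = 0: A_x − T·cos23° = 0 → A_x = 2118.49 × 0.920505 = 1950 lb.
ΣF_y = 0: A_y + T·sin23° − 350 − 1900 = 0 → A_y = 2250 − 2118.49 × 0.390731 = 1422 lb.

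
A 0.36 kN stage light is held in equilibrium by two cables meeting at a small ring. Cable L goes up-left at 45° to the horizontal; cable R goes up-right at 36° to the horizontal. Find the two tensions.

T_L = 0.2949 kN, T_R = 0.2577 kN

ΣF_x = 0: −T_L·cos45° + T_R·cos36° = 0 → T_R = 0.874032·T_L.
ΣF_y = 0: T_L·sin45° + T_R·sin36° = 0.36.
Substitute: T_L·(0.707107 + 0.874032·0.587785) = 0.36 → T_L = 0.294877 ≈ 0.2949 kN.
Then T_R = 0.874032 × 0.294877 = 0.2577 kN.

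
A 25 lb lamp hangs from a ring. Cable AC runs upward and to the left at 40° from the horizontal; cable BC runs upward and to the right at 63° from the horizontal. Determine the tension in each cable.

T_AC = 11.65 lb, T_BC = 19.65 lb

ΣF_x = 0: −T_AC·cos40° + T_BC·cos63° = 0 → T_BC = 1.68736·T_AC.
ΣF_y = 0: T_AC·sin40° + T_BC·sin63° = 25.
Substitute: T_AC·(0.642788 + 1.68736·0.891007) = 25 → T_AC = 11.6483 ≈ 11.65 lb.
Then T_BC = 1.68736 × 11.6483 = 19.65 lb.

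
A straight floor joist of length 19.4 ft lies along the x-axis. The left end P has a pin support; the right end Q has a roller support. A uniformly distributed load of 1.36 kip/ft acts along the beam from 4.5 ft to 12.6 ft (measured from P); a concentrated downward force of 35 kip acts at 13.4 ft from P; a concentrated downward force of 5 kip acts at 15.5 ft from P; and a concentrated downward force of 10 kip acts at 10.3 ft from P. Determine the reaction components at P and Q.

P_x = 0, P_y = 22.68 kip, Q_y = 38.33 kip

Resultant of the distributed load: 1.36 × 8.1 = 11.016 kip at 8.55 ft from P.
Moments about P: Q_y·19.4 − (1.36·8.1)·8.55 − 35·13.4 − 5·15.5 − 10·10.3 = 0 → Q_y = 743.6868/19.4 = 38.3344 ≈ 38.33 kip.
ΣF_y = 0: P_y + 38.3344 − 1.36·8.1 − 35 − 5 − 10 = 0 → P_y = 22.68 kip.
ΣF_x = 0: no horizontal applied forces, so P_x = 0.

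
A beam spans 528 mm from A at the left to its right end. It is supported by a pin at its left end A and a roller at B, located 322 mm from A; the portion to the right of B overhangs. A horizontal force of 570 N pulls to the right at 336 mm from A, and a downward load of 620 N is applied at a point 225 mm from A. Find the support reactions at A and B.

ΣM about A: B_y·322 − 620·225 = 0 → B_y = 139500/322 = 433.23 ≈ 433.2 N.
ΣF_y = 0: A_y + 433.23 − 620 = 0 → A_y = 186.8 N.
ΣF_x = 0: A_x + 570 = 0 → A_x = -570.0 N.

A_x = -570.0 N, A_y = 186.8 N, B_y = 433.2 N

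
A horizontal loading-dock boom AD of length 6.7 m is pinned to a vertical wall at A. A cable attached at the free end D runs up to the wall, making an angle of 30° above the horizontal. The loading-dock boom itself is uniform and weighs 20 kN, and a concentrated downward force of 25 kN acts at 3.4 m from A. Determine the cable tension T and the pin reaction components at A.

T = 45.37 kN, A_x = 39.29 kN, A_y = 22.31 kN

ΣM about A: T·sin30°·6.7 − 20·3.35 − 25·3.4 = 0 → T = 152/(6.7·0.5) = 45.3731 ≈ 45.37 kN.
ΣF_x = 0: A_x − T·cos30° = 0 → A_x = 45.3731 × 0.866025 = 39.29 kN.
ΣF_y = 0: A_y + T·sin30° − 20 − 25 = 0 → A_y = 45 − 45.3731 × 0.5 = 22.31 kN.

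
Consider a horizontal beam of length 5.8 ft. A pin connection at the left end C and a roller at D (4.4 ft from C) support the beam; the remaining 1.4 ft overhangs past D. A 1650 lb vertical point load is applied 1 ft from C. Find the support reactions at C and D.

C_x = 0, C_y = 1275 lb, D_y = 375.0 lb

Taking moments about C: D_y·4.4 − 1650·1 = 0 → D_y = 1650/4.4 = 375.0 lb.
ΣF_y = 0: C_y + 375 − 1650 = 0 → C_y = 1275 lb.
ΣF_x = 0: no horizontal applied forces, so C_x = 0.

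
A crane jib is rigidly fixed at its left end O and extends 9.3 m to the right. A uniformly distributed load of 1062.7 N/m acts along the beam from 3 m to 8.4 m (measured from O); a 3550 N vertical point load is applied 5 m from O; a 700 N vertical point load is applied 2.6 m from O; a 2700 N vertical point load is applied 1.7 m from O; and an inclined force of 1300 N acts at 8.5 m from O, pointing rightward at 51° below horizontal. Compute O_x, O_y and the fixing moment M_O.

O_x = -818.1 N, O_y = 13700 N, M_O = 65460 N·m

Resultant of the distributed load: 1062.7 × 5.4 = 5738.58 N at 5.7 m from O.
ΣF_x = 0: O_x + 1300·cos51° = 0 → O_x = -818.1 N.
ΣF_y = 0: O_y − 1062.7·5.4 − 3550 − 700 − 2700 − 1300·sin51° = 0 → O_y = 13700 N.
ΣM about O: M_O − (1062.7·5.4)·5.7 − 3550·5 − 700·2.6 − 2700·1.7 − 1300·sin51°·8.5 = 0 → M_O = 65460 N·m.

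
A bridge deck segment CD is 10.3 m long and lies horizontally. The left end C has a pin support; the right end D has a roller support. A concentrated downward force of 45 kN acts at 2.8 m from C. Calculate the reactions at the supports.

Moments about C: D_y·10.3 − 45·2.8 = 0 → D_y = 126/10.3 = 12.233 ≈ 12.23 kN.
ΣF_y = 0: C_y + 12.233 − 45 = 0 → C_y = 32.77 kN.
ΣF_x = 0: no horizontal applied forces, so C_x = 0.

C_x = 0, C_y = 32.77 kN, D_y = 12.23 kN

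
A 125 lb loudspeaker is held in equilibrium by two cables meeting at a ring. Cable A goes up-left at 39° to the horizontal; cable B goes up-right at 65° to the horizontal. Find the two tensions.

ΣF_x = 0: −T_A·cos39° + T_B·cos65° = 0 → T_B = 1.83888·T_A.
ΣF_y = 0: T_A·sin39° + T_B·sin65° = 125.
Substitute: T_A·(0.62932 + 1.83888·0.906308) = 125 → T_A = 54.4446 ≈ 54.44 lb.
Then T_B = 1.83888 × 54.4446 = 100.1 lb.

T_A = 54.44 lb, T_B = 100.1 lb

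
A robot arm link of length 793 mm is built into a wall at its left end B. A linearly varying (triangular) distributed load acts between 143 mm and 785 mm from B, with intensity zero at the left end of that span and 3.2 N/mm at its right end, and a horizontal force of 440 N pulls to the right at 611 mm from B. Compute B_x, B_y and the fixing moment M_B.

Resultant of the triangular load: ½ × 3.2 × 642 = 1027.2 N, acting at 571 mm from B (one-third of the span from the peak).
ΣF_x = 0: B_x + 440 = 0 → B_x = -440.0 N.
ΣF_y = 0: B_y − ½·3.2·642 = 0 → B_y = 1027 N.
ΣM about B: M_B − (½·3.2·642)·571 = 0 → M_B = 586500 N·mm.

B_x = -440.0 N, B_y = 1027 N, M_B = 586500 N·mm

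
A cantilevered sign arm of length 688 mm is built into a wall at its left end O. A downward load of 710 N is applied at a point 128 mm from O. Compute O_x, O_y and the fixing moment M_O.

O_x = 0, O_y = 710.0 N, M_O = 90880 N·mm

ΣF_x = 0: O_x = 0.
ΣF_y = 0: O_y − 710 = 0 → O_y = 710.0 N.
ΣM about O: M_O − 710·128 = 0 → M_O = 90880 N·mm.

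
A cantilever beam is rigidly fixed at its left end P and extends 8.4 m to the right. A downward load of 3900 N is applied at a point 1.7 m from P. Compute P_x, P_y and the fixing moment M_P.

P_x = 0, P_y = 3900 N, M_P = 6630 N·m

ΣF_x = 0: P_x = 0.
ΣF_y = 0: P_y − 3900 = 0 → P_y = 3900 N.
ΣM about P: M_P − 3900·1.7 = 0 → M_P = 6630 N·m.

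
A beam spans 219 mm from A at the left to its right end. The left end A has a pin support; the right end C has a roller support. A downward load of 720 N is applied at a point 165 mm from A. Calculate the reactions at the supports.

A_x = 0, A_y = 177.5 N, C_y = 542.5 N

ΣM about A: C_y·219 − 720·165 = 0 → C_y = 118800/219 = 542.466 ≈ 542.5 N.
ΣF_y = 0: A_y + 542.466 − 720 = 0 → A_y = 177.5 N.
ΣF_x = 0: no horizontal applied forces, so A_x = 0.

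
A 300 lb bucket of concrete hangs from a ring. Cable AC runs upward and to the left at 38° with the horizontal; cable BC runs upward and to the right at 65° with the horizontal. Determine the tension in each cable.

ΣF_x = 0: −T_AC·cos38° + T_BC·cos65° = 0 → T_BC = 1.86459·T_AC.
ΣF_y = 0: T_AC·sin38° + T_BC·sin65° = 300.
Substitute: T_AC·(0.615661 + 1.86459·0.906308) = 300 → T_AC = 130.121 ≈ 130.1 lb.
Then T_BC = 1.86459 × 130.121 = 242.6 lb.

T_AC = 130.1 lb, T_BC = 242.6 lb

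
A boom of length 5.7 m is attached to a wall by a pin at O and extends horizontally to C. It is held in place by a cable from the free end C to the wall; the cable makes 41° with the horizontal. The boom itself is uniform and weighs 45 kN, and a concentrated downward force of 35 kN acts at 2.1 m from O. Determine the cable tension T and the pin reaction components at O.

T = 53.95 kN, O_x = 40.72 kN, O_y = 44.61 kN

ΣM about O: T·sin41°·5.7 − 45·2.85 − 35·2.1 = 0 → T = 201.75/(5.7·0.656059) = 53.9505 ≈ 53.95 kN.
ΣF_x = 0: O_x − T·cos41° = 0 → O_x = 53.9505 × 0.75471 = 40.72 kN.
ΣF_y = 0: O_y + T·sin41° − 45 − 35 = 0 → O_y = 80 − 53.9505 × 0.656059 = 44.61 kN.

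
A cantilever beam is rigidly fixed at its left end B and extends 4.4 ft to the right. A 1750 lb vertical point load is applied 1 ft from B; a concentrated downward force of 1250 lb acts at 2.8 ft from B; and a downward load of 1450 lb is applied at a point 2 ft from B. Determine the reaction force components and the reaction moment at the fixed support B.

B_x = 0, B_y = 4450 lb, M_B = 8150 lb·ft

ΣF_x = 0: B_x = 0.
ΣF_y = 0: B_y − 1750 − 1250 − 1450 = 0 → B_y = 4450 lb.
ΣM about B: M_B − 1750·1 − 1250·2.8 − 1450·2 = 0 → M_B = 8150 lb·ft.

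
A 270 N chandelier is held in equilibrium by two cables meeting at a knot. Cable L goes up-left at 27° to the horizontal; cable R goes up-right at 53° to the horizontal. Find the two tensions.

ΣF_x = 0: −T_L·cos27° + T_R·cos53° = 0 → T_R = 1.48053·T_L.
ΣF_y = 0: T_L·sin27° + T_R·sin53° = 270.
Substitute: T_L·(0.45399 + 1.48053·0.798636) = 270 → T_L = 164.997 ≈ 165.0 N.
Then T_R = 1.48053 × 164.997 = 244.3 N.

T_L = 165.0 N, T_R = 244.3 N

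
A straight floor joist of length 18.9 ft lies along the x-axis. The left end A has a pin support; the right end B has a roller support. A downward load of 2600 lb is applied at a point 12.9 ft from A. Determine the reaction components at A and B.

A_x = 0, A_y = 825.4 lb, B_y = 1775 lb

ΣM about A: B_y·18.9 − 2600·12.9 = 0 → B_y = 33540/18.9 = 1774.6 ≈ 1775 lb.
ΣF_y = 0: A_y + 1774.6 − 2600 = 0 → A_y = 825.4 lb.
ΣF_x = 0: no horizontal applied forces, so A_x = 0.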